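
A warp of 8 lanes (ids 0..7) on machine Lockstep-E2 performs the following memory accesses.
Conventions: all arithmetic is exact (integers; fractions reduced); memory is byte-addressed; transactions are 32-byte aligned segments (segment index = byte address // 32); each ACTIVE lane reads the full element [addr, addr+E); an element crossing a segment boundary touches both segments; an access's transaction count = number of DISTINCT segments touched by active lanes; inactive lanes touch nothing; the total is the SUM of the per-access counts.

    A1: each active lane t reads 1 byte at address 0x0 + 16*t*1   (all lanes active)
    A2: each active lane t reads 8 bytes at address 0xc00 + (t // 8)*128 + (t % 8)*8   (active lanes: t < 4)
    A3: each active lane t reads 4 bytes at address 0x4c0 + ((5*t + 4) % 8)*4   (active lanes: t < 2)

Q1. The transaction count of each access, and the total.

A1: 4 transactions
A2: 1 transaction
A3: 1 transaction

Answer: 4,1,1; total 6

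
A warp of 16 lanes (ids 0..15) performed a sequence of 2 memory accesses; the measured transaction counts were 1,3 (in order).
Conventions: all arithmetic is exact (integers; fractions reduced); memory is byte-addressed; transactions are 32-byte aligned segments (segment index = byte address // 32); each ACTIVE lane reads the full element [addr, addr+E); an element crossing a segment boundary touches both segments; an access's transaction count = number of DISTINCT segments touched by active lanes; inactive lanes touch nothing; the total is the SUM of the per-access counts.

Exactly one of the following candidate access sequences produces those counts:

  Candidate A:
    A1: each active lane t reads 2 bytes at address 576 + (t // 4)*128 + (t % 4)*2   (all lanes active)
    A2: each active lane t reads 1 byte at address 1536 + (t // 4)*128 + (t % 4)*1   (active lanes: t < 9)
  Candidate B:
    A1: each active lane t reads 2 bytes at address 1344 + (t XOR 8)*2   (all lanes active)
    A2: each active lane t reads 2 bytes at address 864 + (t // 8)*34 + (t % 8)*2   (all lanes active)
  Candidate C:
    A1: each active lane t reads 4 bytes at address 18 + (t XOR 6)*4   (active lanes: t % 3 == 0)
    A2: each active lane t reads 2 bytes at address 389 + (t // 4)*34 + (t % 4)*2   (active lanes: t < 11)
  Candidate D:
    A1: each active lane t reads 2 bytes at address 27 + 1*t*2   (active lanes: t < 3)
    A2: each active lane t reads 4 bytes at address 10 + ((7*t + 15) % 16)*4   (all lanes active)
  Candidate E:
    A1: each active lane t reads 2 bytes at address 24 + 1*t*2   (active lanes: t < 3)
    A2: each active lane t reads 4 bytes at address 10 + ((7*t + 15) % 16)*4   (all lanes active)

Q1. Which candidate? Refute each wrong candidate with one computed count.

A: A1 gives 4 transactions, not 1
B: A2 gives 2 transactions, not 3
C: A1 gives 3 transactions, not 1
D: A1 gives 2 transactions, not 1
E: all counts match (1,3)

Answer: E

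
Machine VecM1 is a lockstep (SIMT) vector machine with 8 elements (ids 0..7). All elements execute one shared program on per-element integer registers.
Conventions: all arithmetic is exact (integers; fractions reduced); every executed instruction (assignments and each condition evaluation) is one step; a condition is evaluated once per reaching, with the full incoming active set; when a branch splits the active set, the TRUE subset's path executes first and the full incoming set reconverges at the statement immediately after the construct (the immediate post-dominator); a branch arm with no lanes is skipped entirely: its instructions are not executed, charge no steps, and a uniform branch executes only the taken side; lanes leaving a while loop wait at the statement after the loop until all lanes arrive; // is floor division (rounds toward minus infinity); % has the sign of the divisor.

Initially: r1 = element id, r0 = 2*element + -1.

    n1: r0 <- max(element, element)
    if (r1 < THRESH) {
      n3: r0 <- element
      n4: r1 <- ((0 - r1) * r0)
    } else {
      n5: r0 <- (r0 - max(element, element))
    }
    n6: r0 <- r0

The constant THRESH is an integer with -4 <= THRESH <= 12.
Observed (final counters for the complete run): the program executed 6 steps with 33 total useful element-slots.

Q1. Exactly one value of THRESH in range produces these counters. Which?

Answer: THRESH = 1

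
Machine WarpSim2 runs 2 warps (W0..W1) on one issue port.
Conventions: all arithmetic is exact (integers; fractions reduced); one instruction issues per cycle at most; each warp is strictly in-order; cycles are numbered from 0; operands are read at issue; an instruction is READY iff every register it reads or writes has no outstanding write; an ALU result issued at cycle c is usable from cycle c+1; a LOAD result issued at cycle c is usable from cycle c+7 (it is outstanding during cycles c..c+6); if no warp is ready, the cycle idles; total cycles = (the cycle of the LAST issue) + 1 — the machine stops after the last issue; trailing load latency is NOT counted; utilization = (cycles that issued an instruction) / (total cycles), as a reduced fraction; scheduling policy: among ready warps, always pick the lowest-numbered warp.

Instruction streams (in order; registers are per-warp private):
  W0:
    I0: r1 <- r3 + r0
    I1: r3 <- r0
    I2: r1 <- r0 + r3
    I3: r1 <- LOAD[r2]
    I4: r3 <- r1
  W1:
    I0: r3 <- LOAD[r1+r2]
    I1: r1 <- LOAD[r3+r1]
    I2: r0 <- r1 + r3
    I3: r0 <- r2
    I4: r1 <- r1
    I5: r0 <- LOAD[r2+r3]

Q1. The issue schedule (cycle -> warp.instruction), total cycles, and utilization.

cycle 0: W0.I0
cycle 1: W0.I1
cycle 2: W0.I2
cycle 3: W0.I3
cycle 4: W1.I0
cycle 5: idle
cycle 6: idle
cycle 7: idle
cycle 8: idle
cycle 9: idle
cycle 10: W0.I4
cycle 11: W1.I1
cycle 12: idle
cycle 13: idle
cycle 14: idle
cycle 15: idle
cycle 16: idle
cycle 17: idle
cycle 18: W1.I2
cycle 19: W1.I3
cycle 20: W1.I4
cycle 21: W1.I5

Answer: 22 cycles, utilization 1/2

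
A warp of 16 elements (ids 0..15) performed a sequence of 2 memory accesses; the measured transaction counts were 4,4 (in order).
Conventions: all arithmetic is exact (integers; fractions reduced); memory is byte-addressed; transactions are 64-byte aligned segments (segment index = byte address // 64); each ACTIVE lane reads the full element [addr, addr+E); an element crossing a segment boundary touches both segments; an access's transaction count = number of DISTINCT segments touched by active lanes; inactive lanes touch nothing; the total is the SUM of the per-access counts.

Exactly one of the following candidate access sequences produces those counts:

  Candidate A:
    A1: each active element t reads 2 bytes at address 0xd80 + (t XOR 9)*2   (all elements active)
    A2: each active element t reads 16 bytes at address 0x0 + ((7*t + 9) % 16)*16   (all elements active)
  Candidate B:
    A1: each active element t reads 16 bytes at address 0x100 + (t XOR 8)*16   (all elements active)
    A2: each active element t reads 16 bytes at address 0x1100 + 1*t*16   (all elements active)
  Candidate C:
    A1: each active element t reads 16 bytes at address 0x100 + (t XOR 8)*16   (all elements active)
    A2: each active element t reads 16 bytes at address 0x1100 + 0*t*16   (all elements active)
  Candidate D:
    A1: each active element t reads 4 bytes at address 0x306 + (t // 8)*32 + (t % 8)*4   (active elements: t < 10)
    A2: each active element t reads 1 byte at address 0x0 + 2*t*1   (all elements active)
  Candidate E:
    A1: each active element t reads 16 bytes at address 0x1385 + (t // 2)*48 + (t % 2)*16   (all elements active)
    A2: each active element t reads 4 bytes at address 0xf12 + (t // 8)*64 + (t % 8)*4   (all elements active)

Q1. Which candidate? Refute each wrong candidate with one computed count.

A: A1 gives 1 transaction, not 4
C: A2 gives 1 transaction, not 4
D: A1 gives 1 transaction, not 4
E: A1 gives 6 transactions, not 4
B: all counts match (4,4)

Answer: B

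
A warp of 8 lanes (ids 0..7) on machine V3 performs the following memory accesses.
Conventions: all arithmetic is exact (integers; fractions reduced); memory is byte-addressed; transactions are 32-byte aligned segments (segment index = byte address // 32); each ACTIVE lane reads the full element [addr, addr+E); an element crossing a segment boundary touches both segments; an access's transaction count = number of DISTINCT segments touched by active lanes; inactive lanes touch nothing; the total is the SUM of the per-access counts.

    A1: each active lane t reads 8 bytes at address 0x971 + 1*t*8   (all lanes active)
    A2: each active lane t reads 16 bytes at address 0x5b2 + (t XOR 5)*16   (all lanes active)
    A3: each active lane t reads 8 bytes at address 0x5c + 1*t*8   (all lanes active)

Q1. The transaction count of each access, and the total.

A1: 3 transactions
A2: 5 transactions
A3: 3 transactions

Answer: 3,5,3; total 11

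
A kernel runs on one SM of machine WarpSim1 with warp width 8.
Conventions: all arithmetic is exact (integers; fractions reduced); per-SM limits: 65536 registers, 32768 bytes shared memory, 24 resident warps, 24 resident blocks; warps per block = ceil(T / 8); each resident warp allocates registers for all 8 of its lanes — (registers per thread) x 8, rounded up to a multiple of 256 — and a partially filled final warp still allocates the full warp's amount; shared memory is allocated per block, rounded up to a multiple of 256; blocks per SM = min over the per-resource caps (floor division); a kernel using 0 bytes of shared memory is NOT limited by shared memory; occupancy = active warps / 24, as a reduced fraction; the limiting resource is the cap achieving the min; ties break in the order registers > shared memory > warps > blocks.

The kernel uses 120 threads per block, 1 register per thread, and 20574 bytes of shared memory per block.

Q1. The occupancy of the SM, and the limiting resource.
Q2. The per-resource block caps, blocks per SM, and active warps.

Answer: occupancy 5/8, limited by shared memory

registers: 17 blocks
shared memory: 1 block
warps: 1 block
blocks: 24 blocks

Answer: 1 block, 15 active warps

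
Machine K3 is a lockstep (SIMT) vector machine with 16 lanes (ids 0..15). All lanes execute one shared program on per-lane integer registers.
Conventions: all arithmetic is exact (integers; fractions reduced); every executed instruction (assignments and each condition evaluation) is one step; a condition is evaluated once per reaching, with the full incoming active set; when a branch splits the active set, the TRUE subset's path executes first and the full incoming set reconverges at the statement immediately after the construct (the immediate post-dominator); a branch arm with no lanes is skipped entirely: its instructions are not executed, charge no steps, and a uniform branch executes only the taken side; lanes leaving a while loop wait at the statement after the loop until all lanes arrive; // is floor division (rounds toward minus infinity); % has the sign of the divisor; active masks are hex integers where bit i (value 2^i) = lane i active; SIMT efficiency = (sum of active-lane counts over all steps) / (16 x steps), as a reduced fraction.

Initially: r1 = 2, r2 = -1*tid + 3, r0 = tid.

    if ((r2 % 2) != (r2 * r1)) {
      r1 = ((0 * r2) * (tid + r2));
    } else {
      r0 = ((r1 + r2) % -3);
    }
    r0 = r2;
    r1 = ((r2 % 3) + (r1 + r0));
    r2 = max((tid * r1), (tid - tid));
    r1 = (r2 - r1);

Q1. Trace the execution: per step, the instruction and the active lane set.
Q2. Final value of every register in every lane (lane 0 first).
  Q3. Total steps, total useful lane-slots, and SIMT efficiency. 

step 0: eval ((r2 % 2) != (r2 * r1)) 0xffff
step 1: r1 <- ((0 * r2) * (tid + r2)) 0xfff7
step 2: r0 <- ((r1 + r2) % -3)       0x0008
step 3: r0 <- r2                     0xffff
step 4: r1 <- ((r2 % 3) + (r1 + r0)) 0xffff
step 5: r2 <- max((tid * r1), (tid - tid)) 0xffff
step 6: r1 <- (r2 - r1)              0xffff

Answer: 7 steps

r1: -3,0,2,4,3,1,3,2,4,6,5,7,9,8,10,12
r2: 0,4,4,6,4,0,0,0,0,0,0,0,0,0,0,0
r0: 3,2,1,0,-1,-2,-3,-4,-5,-6,-7,-8,-9,-10,-11,-12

steps = 7; useful = 96; efficiency = 96/112 = 6/7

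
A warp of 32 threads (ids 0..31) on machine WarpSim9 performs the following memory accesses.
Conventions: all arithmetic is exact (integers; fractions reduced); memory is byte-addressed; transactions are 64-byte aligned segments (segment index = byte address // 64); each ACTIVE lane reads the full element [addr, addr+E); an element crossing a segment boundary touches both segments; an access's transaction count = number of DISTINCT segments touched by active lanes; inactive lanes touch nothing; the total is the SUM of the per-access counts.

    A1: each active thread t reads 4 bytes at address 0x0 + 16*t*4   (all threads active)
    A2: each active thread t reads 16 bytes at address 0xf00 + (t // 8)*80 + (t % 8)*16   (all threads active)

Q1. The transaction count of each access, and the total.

A1: 32 transactions
A2: 6 transactions

Answer: 32,6; total 38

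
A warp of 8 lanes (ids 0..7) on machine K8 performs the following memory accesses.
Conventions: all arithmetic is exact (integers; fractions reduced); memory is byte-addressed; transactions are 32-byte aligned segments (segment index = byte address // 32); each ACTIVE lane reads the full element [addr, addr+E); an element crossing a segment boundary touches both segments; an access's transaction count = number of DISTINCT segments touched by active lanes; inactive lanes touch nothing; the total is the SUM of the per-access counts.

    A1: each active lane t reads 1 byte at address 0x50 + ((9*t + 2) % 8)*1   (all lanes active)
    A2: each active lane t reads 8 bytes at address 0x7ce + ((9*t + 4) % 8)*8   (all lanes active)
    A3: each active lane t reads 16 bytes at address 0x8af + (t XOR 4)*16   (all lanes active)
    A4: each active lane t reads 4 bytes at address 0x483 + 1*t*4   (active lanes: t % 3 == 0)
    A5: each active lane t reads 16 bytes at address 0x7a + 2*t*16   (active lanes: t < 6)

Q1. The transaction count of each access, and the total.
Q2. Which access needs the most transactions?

A1: 1 transaction
A2: 3 transactions
A3: 5 transactions
A4: 1 transaction
A5: 7 transactions

Answer: 1,3,5,1,7; total 17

Answer: A5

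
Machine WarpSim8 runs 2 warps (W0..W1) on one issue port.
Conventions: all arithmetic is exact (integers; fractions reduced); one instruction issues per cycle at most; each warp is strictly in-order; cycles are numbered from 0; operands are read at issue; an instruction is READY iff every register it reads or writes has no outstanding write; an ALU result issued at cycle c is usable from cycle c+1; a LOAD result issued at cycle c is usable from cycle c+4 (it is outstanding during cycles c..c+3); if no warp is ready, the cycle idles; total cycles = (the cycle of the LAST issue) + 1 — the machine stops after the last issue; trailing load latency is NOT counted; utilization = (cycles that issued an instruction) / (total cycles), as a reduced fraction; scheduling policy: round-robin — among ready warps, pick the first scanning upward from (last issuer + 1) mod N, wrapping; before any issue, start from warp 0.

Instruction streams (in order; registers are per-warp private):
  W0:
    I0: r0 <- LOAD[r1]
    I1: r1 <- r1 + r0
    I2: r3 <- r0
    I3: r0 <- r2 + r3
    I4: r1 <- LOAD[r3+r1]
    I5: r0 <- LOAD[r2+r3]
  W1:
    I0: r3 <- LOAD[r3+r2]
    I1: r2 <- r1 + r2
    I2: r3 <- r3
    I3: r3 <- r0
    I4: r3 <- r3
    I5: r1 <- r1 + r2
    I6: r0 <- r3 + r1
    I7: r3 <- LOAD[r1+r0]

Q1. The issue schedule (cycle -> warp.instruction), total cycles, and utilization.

cycle 0: W0.I0
cycle 1: W1.I0
cycle 2: W1.I1
cycle 3: idle
cycle 4: W0.I1
cycle 5: W1.I2
cycle 6: W0.I2
cycle 7: W1.I3
cycle 8: W0.I3
cycle 9: W1.I4
cycle 10: W0.I4
cycle 11: W1.I5
cycle 12: W0.I5
cycle 13: W1.I6
cycle 14: W1.I7

Answer: 15 cycles, utilization 14/15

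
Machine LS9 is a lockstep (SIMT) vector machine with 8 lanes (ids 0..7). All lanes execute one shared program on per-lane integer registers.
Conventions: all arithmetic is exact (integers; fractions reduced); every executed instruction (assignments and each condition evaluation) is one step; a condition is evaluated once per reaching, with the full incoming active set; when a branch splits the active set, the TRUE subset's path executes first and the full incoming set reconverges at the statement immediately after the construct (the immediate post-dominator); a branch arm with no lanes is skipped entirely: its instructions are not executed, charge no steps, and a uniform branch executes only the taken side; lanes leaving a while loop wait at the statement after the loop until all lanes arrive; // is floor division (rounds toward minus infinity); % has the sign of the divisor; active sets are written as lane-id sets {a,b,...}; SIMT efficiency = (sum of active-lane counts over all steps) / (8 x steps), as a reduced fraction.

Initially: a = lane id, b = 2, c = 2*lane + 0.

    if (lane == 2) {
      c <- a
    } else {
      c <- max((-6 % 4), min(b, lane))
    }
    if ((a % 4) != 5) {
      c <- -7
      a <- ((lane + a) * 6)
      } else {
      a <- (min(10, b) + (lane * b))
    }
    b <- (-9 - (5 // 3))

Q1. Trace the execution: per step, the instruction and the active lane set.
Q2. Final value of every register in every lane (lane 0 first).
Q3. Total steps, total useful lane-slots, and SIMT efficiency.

step 0: eval (lane == 2)             {0,1,2,3,4,5,6,7}
step 1: c <- a                       {2}
step 2: c <- max((-6 % 4), min(b, lane)) {0,1,3,4,5,6,7}
step 3: eval ((a % 4) != 5)          {0,1,2,3,4,5,6,7}
step 4: c <- -7                      {0,1,2,3,4,5,6,7}
step 5: a <- ((lane + a) * 6)        {0,1,2,3,4,5,6,7}
step 6: b <- (-9 - (5 // 3))         {0,1,2,3,4,5,6,7}

Answer: 7 steps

a: 0,12,24,36,48,60,72,84
b: -10,-10,-10,-10,-10,-10,-10,-10
c: -7,-7,-7,-7,-7,-7,-7,-7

steps = 7; useful = 48; efficiency = 48/56 = 6/7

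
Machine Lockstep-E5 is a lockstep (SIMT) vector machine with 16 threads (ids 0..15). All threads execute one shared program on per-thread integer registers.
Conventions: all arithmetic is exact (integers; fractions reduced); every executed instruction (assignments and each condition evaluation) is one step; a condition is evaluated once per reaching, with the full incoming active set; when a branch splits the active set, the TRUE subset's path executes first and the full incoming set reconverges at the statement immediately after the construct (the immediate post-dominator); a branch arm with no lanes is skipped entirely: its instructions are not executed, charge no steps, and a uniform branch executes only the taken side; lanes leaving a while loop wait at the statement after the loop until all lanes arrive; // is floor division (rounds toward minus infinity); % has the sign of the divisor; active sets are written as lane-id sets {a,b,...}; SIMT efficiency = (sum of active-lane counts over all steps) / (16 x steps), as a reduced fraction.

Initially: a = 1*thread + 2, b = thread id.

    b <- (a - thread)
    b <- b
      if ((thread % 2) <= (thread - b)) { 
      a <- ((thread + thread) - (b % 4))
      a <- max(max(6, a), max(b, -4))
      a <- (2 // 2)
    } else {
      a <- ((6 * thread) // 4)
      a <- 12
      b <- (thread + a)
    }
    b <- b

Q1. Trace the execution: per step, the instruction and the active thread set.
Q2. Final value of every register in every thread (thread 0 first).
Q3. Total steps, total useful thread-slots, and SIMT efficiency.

step 0: b <- (a - thread)            {0,1,2,3,4,5,6,7,8,9,10,11,12,13,14,15}
step 1: b <- b                       {0,1,2,3,4,5,6,7,8,9,10,11,12,13,14,15}
step 2: eval ((thread % 2) <= (thread - b)) {0,1,2,3,4,5,6,7,8,9,10,11,12,13,14,15}
step 3: a <- ((thread + thread) - (b % 4)) {2,3,4,5,6,7,8,9,10,11,12,13,14,15}
step 4: a <- max(max(6, a), max(b, -4)) {2,3,4,5,6,7,8,9,10,11,12,13,14,15}
step 5: a <- (2 // 2)                {2,3,4,5,6,7,8,9,10,11,12,13,14,15}
step 6: a <- ((6 * thread) // 4)     {0,1}
step 7: a <- 12                      {0,1}
step 8: b <- (thread + a)            {0,1}
step 9: b <- b                       {0,1,2,3,4,5,6,7,8,9,10,11,12,13,14,15}

Answer: 10 steps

a: 12,12,1,1,1,1,1,1,1,1,1,1,1,1,1,1
b: 12,13,2,2,2,2,2,2,2,2,2,2,2,2,2,2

steps = 10; useful = 112; efficiency = 112/160 = 7/10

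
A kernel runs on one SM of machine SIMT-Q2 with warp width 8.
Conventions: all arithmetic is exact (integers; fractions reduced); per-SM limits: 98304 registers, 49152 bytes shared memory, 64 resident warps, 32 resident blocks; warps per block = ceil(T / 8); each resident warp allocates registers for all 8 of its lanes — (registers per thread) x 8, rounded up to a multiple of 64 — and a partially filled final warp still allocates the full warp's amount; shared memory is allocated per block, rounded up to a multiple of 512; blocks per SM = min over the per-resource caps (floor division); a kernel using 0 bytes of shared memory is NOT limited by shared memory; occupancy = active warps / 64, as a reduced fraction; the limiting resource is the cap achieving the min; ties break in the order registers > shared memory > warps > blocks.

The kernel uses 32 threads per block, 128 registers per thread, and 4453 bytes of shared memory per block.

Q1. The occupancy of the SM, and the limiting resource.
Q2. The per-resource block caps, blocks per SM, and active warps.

Answer: occupancy 5/8, limited by shared memory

registers: 24 blocks
shared memory: 10 blocks
warps: 16 blocks
blocks: 32 blocks

Answer: 10 blocks, 40 active warps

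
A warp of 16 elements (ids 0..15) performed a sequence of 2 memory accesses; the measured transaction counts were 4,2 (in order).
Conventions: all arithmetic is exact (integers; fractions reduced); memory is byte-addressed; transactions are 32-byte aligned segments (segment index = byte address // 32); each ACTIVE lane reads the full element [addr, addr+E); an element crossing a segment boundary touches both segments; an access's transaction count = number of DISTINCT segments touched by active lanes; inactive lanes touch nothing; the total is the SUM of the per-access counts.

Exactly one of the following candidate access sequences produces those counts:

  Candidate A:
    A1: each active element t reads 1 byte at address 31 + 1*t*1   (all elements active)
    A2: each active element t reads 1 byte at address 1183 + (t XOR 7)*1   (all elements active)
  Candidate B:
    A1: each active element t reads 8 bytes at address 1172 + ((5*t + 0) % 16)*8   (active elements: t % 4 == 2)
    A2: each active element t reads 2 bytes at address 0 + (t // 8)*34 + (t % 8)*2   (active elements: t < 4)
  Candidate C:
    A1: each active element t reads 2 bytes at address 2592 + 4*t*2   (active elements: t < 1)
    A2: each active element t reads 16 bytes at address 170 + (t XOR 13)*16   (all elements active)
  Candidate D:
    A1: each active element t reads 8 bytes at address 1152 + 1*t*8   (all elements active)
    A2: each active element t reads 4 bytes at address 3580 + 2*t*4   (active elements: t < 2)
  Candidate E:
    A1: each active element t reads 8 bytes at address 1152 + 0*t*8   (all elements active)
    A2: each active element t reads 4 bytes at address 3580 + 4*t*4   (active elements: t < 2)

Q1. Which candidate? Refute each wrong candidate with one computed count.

A: A1 gives 2 transactions, not 4
B: A2 gives 1 transaction, not 2
C: A1 gives 1 transaction, not 4
E: A1 gives 1 transaction, not 4
D: all counts match (4,2)

Answer: D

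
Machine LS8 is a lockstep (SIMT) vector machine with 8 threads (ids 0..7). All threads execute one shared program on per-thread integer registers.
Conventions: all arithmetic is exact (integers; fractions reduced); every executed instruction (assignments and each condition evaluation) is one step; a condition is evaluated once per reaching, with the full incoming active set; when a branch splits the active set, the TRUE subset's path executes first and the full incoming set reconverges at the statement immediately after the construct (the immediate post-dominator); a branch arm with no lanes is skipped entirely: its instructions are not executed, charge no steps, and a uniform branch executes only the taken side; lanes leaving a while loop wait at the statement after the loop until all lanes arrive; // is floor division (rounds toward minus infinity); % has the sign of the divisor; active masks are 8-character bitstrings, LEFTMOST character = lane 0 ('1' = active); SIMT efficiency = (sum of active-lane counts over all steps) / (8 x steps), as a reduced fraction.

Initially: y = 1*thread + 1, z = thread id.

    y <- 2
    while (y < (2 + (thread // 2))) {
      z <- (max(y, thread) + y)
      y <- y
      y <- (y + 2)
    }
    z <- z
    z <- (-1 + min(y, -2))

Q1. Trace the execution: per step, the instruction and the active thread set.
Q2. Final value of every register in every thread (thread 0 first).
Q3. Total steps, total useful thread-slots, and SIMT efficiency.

step 0: y <- 2                       11111111
step 1: eval (y < (2 + (thread // 2))) 11111111
step 2: z <- (max(y, thread) + y)    00111111
step 3: y <- y                       00111111
step 4: y <- (y + 2)                 00111111
step 5: eval (y < (2 + (thread // 2))) 00111111
step 6: z <- (max(y, thread) + y)    00000011
step 7: y <- y                       00000011
step 8: y <- (y + 2)                 00000011
step 9: eval (y < (2 + (thread // 2))) 00000011
step 10: z <- z                       11111111
step 11: z <- (-1 + min(y, -2))       11111111

Answer: 12 steps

y: 2,2,4,4,4,4,6,6
z: -3,-3,-3,-3,-3,-3,-3,-3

steps = 12; useful = 64; efficiency = 64/96 = 2/3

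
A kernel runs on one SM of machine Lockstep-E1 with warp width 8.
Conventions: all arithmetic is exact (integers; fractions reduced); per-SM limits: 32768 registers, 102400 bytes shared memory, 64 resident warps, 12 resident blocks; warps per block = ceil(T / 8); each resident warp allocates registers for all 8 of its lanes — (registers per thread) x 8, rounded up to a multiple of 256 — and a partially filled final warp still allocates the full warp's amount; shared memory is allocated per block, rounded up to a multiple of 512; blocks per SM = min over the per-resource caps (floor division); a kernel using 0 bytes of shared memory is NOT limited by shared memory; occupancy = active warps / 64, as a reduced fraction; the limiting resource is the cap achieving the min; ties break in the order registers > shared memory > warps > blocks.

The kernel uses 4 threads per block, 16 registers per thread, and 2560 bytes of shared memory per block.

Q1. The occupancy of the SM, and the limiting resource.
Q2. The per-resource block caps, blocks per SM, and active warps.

Answer: occupancy 3/16, limited by blocks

registers: 128 blocks
shared memory: 40 blocks
warps: 64 blocks
blocks: 12 blocks

Answer: 12 blocks, 12 active warps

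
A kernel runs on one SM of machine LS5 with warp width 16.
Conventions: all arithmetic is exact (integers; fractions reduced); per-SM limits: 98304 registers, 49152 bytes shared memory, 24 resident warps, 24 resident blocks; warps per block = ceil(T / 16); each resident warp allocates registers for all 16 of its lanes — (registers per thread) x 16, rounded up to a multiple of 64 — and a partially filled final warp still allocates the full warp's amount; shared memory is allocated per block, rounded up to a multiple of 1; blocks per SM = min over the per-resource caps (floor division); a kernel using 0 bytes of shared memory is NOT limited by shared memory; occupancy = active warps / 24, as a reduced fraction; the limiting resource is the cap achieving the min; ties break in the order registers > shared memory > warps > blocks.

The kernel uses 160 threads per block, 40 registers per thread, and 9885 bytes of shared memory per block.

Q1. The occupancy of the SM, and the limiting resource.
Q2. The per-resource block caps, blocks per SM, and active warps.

Answer: occupancy 5/6, limited by warps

registers: 15 blocks
shared memory: 4 blocks
warps: 2 blocks
blocks: 24 blocks

Answer: 2 blocks, 20 active warps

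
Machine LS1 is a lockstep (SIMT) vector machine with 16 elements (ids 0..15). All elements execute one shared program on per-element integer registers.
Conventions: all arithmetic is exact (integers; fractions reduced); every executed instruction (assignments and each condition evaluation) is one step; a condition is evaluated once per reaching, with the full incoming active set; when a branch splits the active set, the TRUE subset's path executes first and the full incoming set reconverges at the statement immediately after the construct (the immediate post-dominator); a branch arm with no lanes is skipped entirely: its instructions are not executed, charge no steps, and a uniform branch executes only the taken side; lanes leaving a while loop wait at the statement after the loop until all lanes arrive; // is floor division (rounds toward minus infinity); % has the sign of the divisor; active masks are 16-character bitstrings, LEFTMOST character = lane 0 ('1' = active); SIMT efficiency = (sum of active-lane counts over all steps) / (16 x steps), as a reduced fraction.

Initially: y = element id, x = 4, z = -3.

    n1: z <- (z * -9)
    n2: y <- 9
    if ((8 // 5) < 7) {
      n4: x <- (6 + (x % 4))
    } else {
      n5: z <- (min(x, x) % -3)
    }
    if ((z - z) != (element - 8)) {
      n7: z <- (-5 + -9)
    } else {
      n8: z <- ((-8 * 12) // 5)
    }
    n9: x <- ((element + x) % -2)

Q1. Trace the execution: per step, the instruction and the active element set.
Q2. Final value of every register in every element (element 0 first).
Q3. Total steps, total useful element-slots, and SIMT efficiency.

step 0: z <- (z * -9)                1111111111111111
step 1: y <- 9                       1111111111111111
step 2: eval ((8 // 5) < 7)          1111111111111111
step 3: x <- (6 + (x % 4))           1111111111111111
step 4: eval ((z - z) != (element - 8)) 1111111111111111
step 5: z <- (-5 + -9)               1111111101111111
step 6: z <- ((-8 * 12) // 5)        0000000010000000
step 7: x <- ((element + x) % -2)    1111111111111111

Answer: 8 steps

y: 9,9,9,9,9,9,9,9,9,9,9,9,9,9,9,9
x: 0,-1,0,-1,0,-1,0,-1,0,-1,0,-1,0,-1,0,-1
z: -14,-14,-14,-14,-14,-14,-14,-14,-20,-14,-14,-14,-14,-14,-14,-14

steps = 8; useful = 112; efficiency = 112/128 = 7/8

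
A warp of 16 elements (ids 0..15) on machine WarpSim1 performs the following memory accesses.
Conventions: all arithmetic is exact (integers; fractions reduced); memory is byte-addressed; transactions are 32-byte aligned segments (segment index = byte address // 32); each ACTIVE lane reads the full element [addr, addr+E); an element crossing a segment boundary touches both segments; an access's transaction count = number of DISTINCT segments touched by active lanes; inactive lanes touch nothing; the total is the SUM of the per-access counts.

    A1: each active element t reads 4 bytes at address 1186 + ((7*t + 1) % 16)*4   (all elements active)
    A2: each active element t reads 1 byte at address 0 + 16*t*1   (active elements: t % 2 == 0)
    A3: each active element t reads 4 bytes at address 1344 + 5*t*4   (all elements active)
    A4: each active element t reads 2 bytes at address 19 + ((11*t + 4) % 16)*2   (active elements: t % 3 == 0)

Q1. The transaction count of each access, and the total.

A1: 3 transactions
A2: 8 transactions
A3: 10 transactions
A4: 2 transactions

Answer: 3,8,10,2; total 23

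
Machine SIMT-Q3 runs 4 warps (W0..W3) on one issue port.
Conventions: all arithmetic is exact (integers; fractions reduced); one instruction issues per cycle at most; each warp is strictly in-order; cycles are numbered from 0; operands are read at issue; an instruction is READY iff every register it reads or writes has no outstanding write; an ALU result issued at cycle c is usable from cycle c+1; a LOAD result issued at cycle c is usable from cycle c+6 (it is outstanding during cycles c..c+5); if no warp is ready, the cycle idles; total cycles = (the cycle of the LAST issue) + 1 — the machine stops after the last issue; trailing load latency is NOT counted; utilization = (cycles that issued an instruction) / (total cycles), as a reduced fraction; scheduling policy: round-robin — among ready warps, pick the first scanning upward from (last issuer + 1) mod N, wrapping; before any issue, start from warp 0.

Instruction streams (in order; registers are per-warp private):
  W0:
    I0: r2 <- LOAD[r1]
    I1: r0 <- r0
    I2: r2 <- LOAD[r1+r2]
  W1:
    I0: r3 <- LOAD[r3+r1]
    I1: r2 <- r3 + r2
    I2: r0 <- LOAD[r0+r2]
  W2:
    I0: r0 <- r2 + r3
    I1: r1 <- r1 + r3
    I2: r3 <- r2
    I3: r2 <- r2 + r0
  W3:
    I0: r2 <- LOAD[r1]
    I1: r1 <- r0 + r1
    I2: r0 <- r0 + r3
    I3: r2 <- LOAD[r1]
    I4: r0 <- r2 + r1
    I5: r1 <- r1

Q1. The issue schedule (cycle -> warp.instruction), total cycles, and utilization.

cycle 0: W0.I0
cycle 1: W1.I0
cycle 2: W2.I0
cycle 3: W3.I0
cycle 4: W0.I1
cycle 5: W2.I1
cycle 6: W3.I1
cycle 7: W0.I2
cycle 8: W1.I1
cycle 9: W2.I2
cycle 10: W3.I2
cycle 11: W1.I2
cycle 12: W2.I3
cycle 13: W3.I3
cycle 14: idle
cycle 15: idle
cycle 16: idle
cycle 17: idle
cycle 18: idle
cycle 19: W3.I4
cycle 20: W3.I5

Answer: 21 cycles, utilization 16/21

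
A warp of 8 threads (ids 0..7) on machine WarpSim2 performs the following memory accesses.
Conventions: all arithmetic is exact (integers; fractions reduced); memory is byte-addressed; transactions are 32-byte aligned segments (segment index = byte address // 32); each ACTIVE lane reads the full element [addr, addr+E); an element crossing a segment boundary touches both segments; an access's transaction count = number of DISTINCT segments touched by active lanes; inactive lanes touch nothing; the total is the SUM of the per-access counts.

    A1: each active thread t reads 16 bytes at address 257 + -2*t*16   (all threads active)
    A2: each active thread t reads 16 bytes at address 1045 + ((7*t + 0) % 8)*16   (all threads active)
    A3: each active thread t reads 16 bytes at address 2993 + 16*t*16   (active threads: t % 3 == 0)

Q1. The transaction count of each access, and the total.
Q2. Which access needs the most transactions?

A1: 8 transactions
A2: 5 transactions
A3: 6 transactions

Answer: 8,5,6; total 19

Answer: A1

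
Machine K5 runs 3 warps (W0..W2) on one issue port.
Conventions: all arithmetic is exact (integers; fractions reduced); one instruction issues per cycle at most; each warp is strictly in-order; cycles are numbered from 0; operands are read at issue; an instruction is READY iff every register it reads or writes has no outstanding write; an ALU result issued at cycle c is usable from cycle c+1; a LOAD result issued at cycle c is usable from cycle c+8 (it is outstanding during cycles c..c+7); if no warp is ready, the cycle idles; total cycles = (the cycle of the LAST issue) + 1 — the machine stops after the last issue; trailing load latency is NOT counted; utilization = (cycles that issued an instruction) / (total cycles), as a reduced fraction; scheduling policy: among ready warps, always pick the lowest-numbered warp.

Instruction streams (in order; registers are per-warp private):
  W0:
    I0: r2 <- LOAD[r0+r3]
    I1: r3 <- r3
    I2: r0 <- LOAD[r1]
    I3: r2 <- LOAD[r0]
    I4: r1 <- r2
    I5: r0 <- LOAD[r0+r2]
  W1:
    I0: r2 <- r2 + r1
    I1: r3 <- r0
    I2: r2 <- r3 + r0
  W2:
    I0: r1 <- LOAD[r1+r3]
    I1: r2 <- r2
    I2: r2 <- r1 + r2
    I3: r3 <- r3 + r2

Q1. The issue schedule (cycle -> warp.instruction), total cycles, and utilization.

cycle 0: W0.I0
cycle 1: W0.I1
cycle 2: W0.I2
cycle 3: W1.I0
cycle 4: W1.I1
cycle 5: W1.I2
cycle 6: W2.I0
cycle 7: W2.I1
cycle 8: idle
cycle 9: idle
cycle 10: W0.I3
cycle 11: idle
cycle 12: idle
cycle 13: idle
cycle 14: W2.I2
cycle 15: W2.I3
cycle 16: idle
cycle 17: idle
cycle 18: W0.I4
cycle 19: W0.I5

Answer: 20 cycles, utilization 13/20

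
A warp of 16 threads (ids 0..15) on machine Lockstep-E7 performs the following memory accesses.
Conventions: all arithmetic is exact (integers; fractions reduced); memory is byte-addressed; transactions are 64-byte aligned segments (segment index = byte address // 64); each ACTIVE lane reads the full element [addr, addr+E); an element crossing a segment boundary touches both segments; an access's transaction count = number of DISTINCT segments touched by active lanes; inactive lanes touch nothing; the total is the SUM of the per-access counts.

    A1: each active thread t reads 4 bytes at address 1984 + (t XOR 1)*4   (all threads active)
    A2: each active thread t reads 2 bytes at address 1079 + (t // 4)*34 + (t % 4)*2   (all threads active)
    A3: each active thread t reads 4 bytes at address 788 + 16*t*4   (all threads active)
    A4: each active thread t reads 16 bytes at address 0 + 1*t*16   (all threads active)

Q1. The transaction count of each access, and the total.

A1: 1 transaction
A2: 3 transactions
A3: 16 transactions
A4: 4 transactions

Answer: 1,3,16,4; total 24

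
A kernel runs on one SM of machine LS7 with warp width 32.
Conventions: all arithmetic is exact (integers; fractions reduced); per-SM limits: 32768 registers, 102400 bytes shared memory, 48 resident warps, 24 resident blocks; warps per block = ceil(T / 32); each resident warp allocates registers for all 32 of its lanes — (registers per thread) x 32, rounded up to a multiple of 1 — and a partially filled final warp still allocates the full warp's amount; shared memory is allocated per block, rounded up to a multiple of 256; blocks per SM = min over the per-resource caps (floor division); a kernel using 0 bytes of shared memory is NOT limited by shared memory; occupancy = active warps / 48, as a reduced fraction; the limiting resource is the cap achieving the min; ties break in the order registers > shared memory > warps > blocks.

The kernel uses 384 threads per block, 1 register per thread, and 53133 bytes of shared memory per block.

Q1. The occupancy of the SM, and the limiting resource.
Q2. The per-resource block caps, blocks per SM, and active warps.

Answer: occupancy 1/4, limited by shared memory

registers: 85 blocks
shared memory: 1 block
warps: 4 blocks
blocks: 24 blocks

Answer: 1 block, 12 active warps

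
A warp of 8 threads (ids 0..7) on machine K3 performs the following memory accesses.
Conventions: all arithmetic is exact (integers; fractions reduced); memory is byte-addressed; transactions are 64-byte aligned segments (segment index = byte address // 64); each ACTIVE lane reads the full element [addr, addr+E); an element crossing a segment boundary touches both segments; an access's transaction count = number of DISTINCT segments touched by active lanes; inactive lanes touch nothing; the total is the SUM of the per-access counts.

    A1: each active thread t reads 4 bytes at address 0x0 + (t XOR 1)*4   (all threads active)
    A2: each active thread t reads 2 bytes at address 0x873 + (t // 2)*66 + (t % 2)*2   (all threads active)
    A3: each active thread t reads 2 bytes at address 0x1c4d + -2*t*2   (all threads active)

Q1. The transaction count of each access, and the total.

A1: 1 transaction
A2: 4 transactions
A3: 2 transactions

Answer: 1,4,2; total 7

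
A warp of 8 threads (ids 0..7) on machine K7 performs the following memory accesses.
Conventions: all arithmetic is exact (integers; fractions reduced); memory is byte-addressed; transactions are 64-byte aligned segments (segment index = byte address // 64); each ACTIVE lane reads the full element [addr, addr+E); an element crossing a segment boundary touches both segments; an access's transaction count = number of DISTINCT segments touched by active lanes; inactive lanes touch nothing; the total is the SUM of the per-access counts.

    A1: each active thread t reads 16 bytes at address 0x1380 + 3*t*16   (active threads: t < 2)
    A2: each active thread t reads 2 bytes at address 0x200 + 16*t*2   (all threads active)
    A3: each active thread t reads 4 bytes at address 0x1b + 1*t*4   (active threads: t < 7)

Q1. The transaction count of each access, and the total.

A1: 1 transaction
A2: 4 transactions
A3: 1 transaction

Answer: 1,4,1; total 6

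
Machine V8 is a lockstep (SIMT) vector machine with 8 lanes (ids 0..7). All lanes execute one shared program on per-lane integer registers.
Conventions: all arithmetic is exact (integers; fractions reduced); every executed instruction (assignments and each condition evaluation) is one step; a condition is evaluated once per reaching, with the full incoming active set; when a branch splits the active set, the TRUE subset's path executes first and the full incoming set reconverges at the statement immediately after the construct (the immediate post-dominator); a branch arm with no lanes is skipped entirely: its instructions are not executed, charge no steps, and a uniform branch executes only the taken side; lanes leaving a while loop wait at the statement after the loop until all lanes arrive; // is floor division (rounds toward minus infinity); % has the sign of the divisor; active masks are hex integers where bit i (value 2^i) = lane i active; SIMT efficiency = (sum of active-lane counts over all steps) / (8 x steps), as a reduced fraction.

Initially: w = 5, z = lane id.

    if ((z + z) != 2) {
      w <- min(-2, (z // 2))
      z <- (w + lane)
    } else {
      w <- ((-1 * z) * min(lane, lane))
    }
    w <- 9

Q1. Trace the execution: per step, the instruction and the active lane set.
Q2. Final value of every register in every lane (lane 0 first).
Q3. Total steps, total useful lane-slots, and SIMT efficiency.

step 0: eval ((z + z) != 2)          0xff
step 1: w <- min(-2, (z // 2))       0xfd
step 2: z <- (w + lane)              0xfd
step 3: w <- ((-1 * z) * min(lane, lane)) 0x02
step 4: w <- 9                       0xff

Answer: 5 steps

w: 9,9,9,9,9,9,9,9
z: -2,1,0,1,2,3,4,5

steps = 5; useful = 31; efficiency = 31/40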